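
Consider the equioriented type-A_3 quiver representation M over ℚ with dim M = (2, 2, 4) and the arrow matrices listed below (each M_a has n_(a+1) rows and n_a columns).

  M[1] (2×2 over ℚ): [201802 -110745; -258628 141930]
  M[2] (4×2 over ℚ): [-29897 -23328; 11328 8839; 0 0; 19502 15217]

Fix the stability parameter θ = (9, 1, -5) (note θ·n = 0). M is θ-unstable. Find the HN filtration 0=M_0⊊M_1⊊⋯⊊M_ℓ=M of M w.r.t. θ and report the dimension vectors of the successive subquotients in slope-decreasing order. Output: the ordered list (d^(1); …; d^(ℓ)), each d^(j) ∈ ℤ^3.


Via rank(M_{q-1}∘⋯∘M_p): M ≅ I[1,1], I[1,3], I[2,3], I[3,3]^2.
μ_θ-semistable layers: μ^(1)=9; μ^(2)=5/3; μ^(3)=-2; μ^(4)=-5

((1, 0, 0); (1, 1, 1); (0, 1, 1); (0, 0, 2))


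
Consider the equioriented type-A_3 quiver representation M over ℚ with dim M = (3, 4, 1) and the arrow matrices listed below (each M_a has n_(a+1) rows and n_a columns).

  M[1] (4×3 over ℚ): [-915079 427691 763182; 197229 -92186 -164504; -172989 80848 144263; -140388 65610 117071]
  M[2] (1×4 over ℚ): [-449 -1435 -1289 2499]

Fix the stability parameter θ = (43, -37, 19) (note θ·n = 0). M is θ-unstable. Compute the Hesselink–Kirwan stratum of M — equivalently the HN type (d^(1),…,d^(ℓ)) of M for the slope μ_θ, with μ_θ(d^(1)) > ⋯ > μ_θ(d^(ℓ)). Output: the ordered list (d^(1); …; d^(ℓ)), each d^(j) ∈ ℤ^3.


Via rank(M_{q-1}∘⋯∘M_p): M ≅ I[1,2]^2, I[1,3], I[2,2].
μ_θ-semistable layers: μ^(1)=19; μ^(2)=3; μ^(3)=-37

((0, 0, 1); (3, 3, 0); (0, 1, 0))


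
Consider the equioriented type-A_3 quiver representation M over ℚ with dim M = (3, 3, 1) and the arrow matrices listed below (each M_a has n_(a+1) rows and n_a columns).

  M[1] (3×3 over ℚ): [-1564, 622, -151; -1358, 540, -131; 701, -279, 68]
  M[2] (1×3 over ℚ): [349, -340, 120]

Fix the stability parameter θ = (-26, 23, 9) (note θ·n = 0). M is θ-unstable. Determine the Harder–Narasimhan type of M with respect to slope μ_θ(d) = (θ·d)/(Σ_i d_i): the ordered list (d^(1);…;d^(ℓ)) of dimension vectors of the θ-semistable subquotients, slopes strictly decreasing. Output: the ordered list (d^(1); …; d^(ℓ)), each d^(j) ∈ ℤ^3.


Via rank(M_{q-1}∘⋯∘M_p): M ≅ I[1,1], I[1,2], I[1,3], I[2,2].
μ_θ-semistable layers: μ^(1)=23; μ^(2)=16; μ^(3)=-26

((0, 2, 0); (0, 1, 1); (3, 0, 0))


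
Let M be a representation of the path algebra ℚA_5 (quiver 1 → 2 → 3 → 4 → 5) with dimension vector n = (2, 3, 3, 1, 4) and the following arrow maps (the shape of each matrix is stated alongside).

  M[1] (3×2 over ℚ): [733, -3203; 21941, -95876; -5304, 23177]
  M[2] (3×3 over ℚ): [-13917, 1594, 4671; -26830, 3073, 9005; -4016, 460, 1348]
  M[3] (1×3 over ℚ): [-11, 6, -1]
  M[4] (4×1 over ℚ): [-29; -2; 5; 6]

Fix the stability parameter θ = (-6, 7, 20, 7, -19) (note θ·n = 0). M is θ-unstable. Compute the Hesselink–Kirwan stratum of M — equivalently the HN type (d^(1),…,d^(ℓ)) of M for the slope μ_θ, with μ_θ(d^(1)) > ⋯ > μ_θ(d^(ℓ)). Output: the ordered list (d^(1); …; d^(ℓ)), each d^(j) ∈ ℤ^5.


Interval decomposition of M: I[1,3], I[1,5], I[2,2], I[3,3], I[5,5]^3.
HN type (ℓ=5): μ^(1)=20; μ^(2)=7; μ^(3)=15/4; μ^(4)=-6; μ^(5)=-19

((0, 0, 2, 0, 0); (0, 2, 0, 0, 0); (0, 1, 1, 1, 1); (2, 0, 0, 0, 0); (0, 0, 0, 0, 3))


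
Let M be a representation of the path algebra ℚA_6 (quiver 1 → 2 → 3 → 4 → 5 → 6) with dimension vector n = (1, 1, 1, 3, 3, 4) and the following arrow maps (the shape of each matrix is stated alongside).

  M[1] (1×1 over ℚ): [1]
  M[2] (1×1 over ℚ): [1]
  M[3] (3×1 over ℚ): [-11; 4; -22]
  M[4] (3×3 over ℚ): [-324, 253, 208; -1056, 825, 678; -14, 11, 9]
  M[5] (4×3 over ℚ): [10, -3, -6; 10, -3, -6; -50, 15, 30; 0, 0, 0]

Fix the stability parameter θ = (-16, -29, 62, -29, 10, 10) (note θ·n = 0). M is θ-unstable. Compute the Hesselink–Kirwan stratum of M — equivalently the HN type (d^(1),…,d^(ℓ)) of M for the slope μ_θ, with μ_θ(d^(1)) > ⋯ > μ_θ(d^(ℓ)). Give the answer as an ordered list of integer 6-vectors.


Via rank(M_{q-1}∘⋯∘M_p): M ≅ I[1,4], I[4,5], I[4,6], I[5,5], I[6,6]^3.
μ_θ-semistable layers: μ^(1)=33/2; μ^(2)=10; μ^(3)=-45/2; μ^(4)=-29

((0, 0, 1, 1, 0, 0); (0, 0, 0, 0, 3, 4); (1, 1, 0, 0, 0, 0); (0, 0, 0, 2, 0, 0))


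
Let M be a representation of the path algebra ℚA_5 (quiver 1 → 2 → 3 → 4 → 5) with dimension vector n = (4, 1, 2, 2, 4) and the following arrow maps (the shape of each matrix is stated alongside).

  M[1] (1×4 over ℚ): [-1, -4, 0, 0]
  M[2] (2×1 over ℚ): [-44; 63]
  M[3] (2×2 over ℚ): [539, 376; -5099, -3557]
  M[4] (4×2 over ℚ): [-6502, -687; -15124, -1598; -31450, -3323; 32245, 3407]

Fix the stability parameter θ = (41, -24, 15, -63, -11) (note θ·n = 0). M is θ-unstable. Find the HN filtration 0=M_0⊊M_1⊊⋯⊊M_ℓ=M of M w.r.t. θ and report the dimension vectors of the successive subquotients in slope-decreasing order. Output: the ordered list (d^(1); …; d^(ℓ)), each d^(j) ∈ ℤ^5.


Interval decomposition of M: I[1,1]^3, I[1,5], I[3,5], I[5,5]^2.
HN type (ℓ=4): μ^(1)=41; μ^(2)=-42/5; μ^(3)=-11; μ^(4)=-24

((3, 0, 0, 0, 0); (1, 1, 1, 1, 1); (0, 0, 0, 0, 3); (0, 0, 1, 1, 0))


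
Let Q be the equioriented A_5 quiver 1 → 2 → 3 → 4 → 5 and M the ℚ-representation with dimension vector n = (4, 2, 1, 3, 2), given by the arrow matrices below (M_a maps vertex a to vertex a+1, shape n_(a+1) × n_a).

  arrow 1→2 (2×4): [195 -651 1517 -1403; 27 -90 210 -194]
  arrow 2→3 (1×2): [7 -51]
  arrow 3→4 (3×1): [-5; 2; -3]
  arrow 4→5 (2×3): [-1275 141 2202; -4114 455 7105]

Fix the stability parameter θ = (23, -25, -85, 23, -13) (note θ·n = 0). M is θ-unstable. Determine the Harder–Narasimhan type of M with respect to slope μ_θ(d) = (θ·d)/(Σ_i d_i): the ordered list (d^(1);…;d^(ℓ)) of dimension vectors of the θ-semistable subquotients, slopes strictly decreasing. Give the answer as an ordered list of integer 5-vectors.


Barcode: M ≅ I[1,1]^2, I[1,2], I[1,5], I[4,4], I[4,5]. HN layers by μ_θ (4 steps, strictly decreasing):
  μ^(1)=23; μ^(2)=5; μ^(3)=-1; μ^(4)=-29

((2, 0, 0, 1, 0); (0, 0, 0, 2, 2); (1, 1, 0, 0, 0); (1, 1, 1, 0, 0))


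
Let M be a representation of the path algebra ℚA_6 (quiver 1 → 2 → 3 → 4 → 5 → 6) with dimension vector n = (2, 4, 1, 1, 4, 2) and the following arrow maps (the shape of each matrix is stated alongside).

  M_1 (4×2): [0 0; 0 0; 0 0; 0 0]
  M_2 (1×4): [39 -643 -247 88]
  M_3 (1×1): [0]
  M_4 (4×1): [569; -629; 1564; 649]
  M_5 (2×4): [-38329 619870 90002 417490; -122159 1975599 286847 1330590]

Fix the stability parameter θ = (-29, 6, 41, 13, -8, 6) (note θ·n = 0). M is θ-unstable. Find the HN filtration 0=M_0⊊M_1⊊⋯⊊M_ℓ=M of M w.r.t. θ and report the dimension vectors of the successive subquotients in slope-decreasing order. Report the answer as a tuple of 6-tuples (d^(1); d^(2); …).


Interval decomposition of M: I[1,1]^2, I[2,2]^3, I[2,3], I[4,6], I[5,5]^2, I[5,6].
HN type (ℓ=5): μ^(1)=41; μ^(2)=6; μ^(3)=5/2; μ^(4)=-8; μ^(5)=-29

((0, 0, 1, 0, 0, 0); (0, 4, 0, 0, 0, 2); (0, 0, 0, 1, 1, 0); (0, 0, 0, 0, 3, 0); (2, 0, 0, 0, 0, 0))


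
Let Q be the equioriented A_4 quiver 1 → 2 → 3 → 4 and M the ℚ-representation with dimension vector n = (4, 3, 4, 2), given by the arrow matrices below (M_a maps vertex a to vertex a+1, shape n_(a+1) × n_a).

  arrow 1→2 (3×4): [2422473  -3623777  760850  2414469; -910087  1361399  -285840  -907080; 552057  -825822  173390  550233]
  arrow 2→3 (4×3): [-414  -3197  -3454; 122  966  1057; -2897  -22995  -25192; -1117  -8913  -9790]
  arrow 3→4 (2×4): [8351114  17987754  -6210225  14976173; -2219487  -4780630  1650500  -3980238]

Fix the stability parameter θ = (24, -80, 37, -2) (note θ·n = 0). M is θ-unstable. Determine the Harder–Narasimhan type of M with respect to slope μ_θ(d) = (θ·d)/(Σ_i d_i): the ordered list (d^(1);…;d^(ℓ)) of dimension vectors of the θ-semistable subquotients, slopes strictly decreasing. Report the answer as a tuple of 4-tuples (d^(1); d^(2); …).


Barcode: M ≅ I[1,1], I[1,3]^2, I[1,4], I[3,4]. HN layers by μ_θ (4 steps, strictly decreasing):
  μ^(1)=37; μ^(2)=24; μ^(3)=35/2; μ^(4)=-28

((0, 0, 2, 0); (1, 0, 0, 0); (0, 0, 2, 2); (3, 3, 0, 0))


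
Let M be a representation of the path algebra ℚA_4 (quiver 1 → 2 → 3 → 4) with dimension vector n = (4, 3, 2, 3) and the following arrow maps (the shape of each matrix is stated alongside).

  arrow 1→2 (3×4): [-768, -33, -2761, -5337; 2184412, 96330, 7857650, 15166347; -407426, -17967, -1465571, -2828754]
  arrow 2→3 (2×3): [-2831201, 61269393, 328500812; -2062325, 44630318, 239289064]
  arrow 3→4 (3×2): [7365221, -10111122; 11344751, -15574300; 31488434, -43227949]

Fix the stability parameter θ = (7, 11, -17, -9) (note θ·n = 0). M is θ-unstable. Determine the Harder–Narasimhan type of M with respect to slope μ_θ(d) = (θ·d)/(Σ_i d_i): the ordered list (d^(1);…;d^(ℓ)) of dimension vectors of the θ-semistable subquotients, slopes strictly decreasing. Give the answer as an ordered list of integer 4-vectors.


Via rank(M_{q-1}∘⋯∘M_p): M ≅ I[1,1], I[1,2], I[1,4]^2, I[4,4].
μ_θ-semistable layers: μ^(1)=11; μ^(2)=7; μ^(3)=-2; μ^(4)=-9

((0, 1, 0, 0); (2, 0, 0, 0); (2, 2, 2, 2); (0, 0, 0, 1))


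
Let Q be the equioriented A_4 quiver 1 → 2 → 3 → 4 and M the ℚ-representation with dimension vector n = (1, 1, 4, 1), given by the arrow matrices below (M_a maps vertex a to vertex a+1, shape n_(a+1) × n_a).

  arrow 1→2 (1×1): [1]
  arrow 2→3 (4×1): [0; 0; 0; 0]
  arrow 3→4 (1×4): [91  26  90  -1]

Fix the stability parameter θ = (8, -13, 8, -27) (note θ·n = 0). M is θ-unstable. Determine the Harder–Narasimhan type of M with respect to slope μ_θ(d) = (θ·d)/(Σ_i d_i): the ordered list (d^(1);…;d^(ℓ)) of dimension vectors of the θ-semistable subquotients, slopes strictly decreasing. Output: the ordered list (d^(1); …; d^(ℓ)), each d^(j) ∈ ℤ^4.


Barcode: M ≅ I[1,2], I[3,3]^3, I[3,4]. HN layers by μ_θ (3 steps, strictly decreasing):
  μ^(1)=8; μ^(2)=-5/2; μ^(3)=-19/2

((0, 0, 3, 0); (1, 1, 0, 0); (0, 0, 1, 1))


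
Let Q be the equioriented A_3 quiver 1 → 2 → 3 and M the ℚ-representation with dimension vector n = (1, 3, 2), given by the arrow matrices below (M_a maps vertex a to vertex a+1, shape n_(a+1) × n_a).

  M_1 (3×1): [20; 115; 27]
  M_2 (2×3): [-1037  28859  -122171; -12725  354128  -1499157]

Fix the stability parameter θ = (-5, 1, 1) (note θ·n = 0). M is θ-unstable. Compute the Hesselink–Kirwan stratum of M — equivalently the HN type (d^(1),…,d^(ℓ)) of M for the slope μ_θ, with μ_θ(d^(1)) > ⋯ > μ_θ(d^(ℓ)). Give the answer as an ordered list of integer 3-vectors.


Barcode: M ≅ I[1,3], I[2,2], I[2,3]. HN layers by μ_θ (2 steps, strictly decreasing):
  μ^(1)=1; μ^(2)=-5

((0, 3, 2); (1, 0, 0))


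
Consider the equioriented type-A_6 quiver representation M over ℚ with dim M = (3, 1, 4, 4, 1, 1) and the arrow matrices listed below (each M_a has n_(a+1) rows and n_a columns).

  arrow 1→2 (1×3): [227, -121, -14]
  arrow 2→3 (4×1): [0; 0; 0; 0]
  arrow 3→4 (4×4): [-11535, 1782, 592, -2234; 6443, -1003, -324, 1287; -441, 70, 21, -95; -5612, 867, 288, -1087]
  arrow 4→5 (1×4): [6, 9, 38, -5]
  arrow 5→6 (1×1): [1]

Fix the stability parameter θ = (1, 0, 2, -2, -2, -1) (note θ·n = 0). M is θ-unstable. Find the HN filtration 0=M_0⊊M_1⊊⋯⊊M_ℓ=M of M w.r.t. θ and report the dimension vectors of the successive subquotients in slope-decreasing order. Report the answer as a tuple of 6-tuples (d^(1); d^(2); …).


Via rank(M_{q-1}∘⋯∘M_p): M ≅ I[1,1]^2, I[1,2], I[3,3], I[3,4]^2, I[3,6], I[4,4].
μ_θ-semistable layers: μ^(1)=2; μ^(2)=1; μ^(3)=1/2; μ^(4)=0; μ^(5)=-3/4; μ^(6)=-2

((0, 0, 1, 0, 0, 0); (2, 0, 0, 0, 0, 0); (1, 1, 0, 0, 0, 0); (0, 0, 2, 2, 0, 0); (0, 0, 1, 1, 1, 1); (0, 0, 0, 1, 0, 0))


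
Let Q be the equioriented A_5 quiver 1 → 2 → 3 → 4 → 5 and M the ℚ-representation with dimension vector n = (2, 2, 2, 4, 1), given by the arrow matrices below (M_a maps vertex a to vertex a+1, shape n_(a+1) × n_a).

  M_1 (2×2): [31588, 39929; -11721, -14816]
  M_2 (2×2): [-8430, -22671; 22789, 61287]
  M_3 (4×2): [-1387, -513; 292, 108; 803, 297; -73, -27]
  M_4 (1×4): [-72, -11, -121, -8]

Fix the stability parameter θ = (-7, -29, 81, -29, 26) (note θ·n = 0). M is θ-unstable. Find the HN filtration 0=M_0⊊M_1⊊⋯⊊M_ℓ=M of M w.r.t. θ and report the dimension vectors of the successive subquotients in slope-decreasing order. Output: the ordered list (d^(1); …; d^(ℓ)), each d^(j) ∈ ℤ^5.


Interval decomposition of M: I[1,3], I[1,5], I[4,4]^3.
HN type (ℓ=4): μ^(1)=81; μ^(2)=26; μ^(3)=-18; μ^(4)=-29

((0, 0, 1, 0, 0); (0, 0, 1, 1, 1); (2, 2, 0, 0, 0); (0, 0, 0, 3, 0))


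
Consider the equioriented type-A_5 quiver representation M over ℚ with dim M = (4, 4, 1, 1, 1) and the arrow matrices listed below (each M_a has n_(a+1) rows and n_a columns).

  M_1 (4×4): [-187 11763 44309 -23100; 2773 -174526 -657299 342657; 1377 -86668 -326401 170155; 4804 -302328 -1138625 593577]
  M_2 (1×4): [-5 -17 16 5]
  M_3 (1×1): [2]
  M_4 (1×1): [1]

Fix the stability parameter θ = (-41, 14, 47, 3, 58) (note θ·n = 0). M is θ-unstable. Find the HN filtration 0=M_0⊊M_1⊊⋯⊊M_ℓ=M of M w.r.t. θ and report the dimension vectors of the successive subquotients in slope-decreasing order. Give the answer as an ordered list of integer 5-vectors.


Barcode: M ≅ I[1,2]^3, I[1,5]. HN layers by μ_θ (4 steps, strictly decreasing):
  μ^(1)=58; μ^(2)=25; μ^(3)=14; μ^(4)=-41

((0, 0, 0, 0, 1); (0, 0, 1, 1, 0); (0, 4, 0, 0, 0); (4, 0, 0, 0, 0))


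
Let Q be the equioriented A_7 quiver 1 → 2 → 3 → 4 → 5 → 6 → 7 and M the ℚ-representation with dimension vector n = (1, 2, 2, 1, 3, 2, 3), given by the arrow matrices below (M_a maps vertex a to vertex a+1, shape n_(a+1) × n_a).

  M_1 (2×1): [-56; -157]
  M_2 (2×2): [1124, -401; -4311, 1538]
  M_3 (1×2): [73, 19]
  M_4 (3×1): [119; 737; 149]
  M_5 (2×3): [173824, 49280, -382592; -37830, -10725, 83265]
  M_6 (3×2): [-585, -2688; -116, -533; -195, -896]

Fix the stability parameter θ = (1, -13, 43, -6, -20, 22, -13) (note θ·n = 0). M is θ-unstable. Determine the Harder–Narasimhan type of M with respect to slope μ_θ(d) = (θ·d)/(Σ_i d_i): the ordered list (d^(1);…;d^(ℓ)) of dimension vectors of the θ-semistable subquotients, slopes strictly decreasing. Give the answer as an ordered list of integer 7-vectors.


Via rank(M_{q-1}∘⋯∘M_p): M ≅ I[1,7], I[2,3], I[5,5]^2, I[6,7], I[7,7].
μ_θ-semistable layers: μ^(1)=43; μ^(2)=26/5; μ^(3)=9/2; μ^(4)=-6; μ^(5)=-13; μ^(6)=-20

((0, 0, 1, 0, 0, 0, 0); (0, 0, 1, 1, 1, 1, 1); (0, 0, 0, 0, 0, 1, 1); (1, 1, 0, 0, 0, 0, 0); (0, 1, 0, 0, 0, 0, 1); (0, 0, 0, 0, 2, 0, 0))


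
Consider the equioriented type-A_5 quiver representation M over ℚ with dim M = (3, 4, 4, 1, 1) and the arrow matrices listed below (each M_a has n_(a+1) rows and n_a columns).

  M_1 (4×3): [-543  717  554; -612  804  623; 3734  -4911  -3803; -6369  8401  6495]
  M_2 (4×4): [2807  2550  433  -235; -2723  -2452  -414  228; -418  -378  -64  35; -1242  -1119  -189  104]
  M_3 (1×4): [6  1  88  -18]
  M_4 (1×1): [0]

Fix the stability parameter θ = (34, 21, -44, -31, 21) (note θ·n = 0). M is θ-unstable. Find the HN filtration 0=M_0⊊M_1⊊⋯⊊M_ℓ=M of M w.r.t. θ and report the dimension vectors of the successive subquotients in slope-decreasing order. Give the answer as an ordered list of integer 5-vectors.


Interval decomposition of M: I[1,3]^2, I[1,4], I[2,3], I[5,5].
HN type (ℓ=4): μ^(1)=21; μ^(2)=11/3; μ^(3)=-5; μ^(4)=-23/2

((0, 0, 0, 0, 1); (2, 2, 2, 0, 0); (1, 1, 1, 1, 0); (0, 1, 1, 0, 0))


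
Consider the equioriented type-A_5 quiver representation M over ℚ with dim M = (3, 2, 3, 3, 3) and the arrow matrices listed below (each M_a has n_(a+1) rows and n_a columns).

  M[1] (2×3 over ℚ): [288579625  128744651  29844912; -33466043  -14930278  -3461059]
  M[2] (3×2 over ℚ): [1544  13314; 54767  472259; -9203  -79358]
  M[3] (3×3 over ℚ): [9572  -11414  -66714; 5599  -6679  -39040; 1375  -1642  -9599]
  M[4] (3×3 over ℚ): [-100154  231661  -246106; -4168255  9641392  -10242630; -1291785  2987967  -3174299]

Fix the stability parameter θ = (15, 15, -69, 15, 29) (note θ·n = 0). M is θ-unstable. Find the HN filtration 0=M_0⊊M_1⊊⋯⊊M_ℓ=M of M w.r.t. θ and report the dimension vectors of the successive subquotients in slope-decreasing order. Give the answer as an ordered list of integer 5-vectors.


Interval decomposition of M: I[1,1], I[1,5]^2, I[3,3], I[4,5].
HN type (ℓ=4): μ^(1)=29; μ^(2)=15; μ^(3)=-13; μ^(4)=-69

((0, 0, 0, 0, 3); (1, 0, 0, 3, 0); (2, 2, 2, 0, 0); (0, 0, 1, 0, 0))


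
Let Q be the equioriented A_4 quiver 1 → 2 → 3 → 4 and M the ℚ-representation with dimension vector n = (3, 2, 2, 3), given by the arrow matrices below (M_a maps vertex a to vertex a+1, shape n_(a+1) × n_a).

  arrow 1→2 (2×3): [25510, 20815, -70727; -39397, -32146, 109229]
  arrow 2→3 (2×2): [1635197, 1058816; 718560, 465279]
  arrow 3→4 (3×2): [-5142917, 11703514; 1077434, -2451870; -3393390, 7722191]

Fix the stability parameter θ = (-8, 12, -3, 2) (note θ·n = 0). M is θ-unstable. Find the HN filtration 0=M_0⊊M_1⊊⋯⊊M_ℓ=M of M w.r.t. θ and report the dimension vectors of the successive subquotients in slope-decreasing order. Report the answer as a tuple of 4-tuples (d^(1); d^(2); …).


Barcode: M ≅ I[1,1], I[1,4]^2, I[4,4]. HN layers by μ_θ (3 steps, strictly decreasing):
  μ^(1)=11/3; μ^(2)=2; μ^(3)=-8

((0, 2, 2, 2); (0, 0, 0, 1); (3, 0, 0, 0))


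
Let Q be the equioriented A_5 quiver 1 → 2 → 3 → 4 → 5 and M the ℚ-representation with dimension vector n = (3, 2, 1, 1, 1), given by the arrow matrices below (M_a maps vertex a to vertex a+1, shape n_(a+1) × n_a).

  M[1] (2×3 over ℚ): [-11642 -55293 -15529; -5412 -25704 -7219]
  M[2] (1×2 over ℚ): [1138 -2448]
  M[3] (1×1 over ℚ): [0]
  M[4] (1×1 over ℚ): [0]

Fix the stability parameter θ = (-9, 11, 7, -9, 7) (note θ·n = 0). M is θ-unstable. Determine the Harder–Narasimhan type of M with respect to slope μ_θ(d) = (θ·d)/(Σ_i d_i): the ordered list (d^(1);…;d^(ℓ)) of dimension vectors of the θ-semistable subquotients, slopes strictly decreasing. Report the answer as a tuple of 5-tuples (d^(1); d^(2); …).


Via rank(M_{q-1}∘⋯∘M_p): M ≅ I[1,1], I[1,2], I[1,3], I[4,4], I[5,5].
μ_θ-semistable layers: μ^(1)=11; μ^(2)=9; μ^(3)=7; μ^(4)=-9

((0, 1, 0, 0, 0); (0, 1, 1, 0, 0); (0, 0, 0, 0, 1); (3, 0, 0, 1, 0))


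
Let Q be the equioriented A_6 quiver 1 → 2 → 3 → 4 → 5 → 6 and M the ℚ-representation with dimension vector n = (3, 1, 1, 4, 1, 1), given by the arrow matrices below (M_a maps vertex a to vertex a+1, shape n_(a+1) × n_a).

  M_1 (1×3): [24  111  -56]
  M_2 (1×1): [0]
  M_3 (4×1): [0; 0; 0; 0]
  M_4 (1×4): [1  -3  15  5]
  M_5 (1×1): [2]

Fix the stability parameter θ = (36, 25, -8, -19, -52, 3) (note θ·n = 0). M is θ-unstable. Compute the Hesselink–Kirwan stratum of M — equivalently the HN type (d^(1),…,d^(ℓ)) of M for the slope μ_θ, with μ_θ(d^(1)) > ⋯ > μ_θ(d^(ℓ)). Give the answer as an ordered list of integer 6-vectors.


Barcode: M ≅ I[1,1]^2, I[1,2], I[3,3], I[4,4]^3, I[4,6]. HN layers by μ_θ (6 steps, strictly decreasing):
  μ^(1)=36; μ^(2)=61/2; μ^(3)=3; μ^(4)=-8; μ^(5)=-19; μ^(6)=-71/2

((2, 0, 0, 0, 0, 0); (1, 1, 0, 0, 0, 0); (0, 0, 0, 0, 0, 1); (0, 0, 1, 0, 0, 0); (0, 0, 0, 3, 0, 0); (0, 0, 0, 1, 1, 0))


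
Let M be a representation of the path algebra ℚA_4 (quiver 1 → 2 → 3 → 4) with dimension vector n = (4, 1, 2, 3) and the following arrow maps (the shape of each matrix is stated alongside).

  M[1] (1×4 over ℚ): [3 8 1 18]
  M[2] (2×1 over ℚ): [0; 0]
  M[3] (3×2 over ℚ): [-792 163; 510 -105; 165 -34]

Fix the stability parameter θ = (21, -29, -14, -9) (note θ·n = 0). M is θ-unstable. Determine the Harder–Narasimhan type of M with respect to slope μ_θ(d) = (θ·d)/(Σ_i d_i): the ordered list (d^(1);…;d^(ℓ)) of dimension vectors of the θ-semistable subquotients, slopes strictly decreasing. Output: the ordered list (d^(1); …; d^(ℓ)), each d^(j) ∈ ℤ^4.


Barcode: M ≅ I[1,1]^3, I[1,2], I[3,4]^2, I[4,4]. HN layers by μ_θ (4 steps, strictly decreasing):
  μ^(1)=21; μ^(2)=-4; μ^(3)=-9; μ^(4)=-14

((3, 0, 0, 0); (1, 1, 0, 0); (0, 0, 0, 3); (0, 0, 2, 0))


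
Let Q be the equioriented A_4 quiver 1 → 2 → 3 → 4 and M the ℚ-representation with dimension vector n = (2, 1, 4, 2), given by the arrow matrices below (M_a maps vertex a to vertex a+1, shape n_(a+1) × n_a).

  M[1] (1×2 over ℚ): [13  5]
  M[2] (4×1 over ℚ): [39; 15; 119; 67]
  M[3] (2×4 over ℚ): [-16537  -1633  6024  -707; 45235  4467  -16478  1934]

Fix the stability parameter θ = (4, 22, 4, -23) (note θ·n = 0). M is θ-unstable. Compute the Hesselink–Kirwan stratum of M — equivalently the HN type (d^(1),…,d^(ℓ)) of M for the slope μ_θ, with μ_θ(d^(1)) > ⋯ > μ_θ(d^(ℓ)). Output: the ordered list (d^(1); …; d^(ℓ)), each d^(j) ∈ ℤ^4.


Barcode: M ≅ I[1,1], I[1,4], I[3,3]^2, I[3,4]. HN layers by μ_θ (3 steps, strictly decreasing):
  μ^(1)=4; μ^(2)=7/4; μ^(3)=-19/2

((1, 0, 2, 0); (1, 1, 1, 1); (0, 0, 1, 1))


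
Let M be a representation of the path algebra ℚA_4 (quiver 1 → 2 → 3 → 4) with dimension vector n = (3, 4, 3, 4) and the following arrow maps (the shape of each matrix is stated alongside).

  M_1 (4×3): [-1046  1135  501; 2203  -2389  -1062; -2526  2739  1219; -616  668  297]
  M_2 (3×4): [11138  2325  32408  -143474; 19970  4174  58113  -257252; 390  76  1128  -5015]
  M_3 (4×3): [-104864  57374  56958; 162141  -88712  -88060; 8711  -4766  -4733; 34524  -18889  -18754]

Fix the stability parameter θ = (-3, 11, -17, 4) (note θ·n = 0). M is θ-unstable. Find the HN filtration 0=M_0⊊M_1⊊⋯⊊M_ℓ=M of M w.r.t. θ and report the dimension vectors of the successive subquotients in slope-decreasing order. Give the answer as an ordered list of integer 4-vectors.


Interval decomposition of M: I[1,4]^3, I[2,2], I[4,4].
HN type (ℓ=3): μ^(1)=11; μ^(2)=4; μ^(3)=-3

((0, 1, 0, 0); (0, 0, 0, 4); (3, 3, 3, 0))


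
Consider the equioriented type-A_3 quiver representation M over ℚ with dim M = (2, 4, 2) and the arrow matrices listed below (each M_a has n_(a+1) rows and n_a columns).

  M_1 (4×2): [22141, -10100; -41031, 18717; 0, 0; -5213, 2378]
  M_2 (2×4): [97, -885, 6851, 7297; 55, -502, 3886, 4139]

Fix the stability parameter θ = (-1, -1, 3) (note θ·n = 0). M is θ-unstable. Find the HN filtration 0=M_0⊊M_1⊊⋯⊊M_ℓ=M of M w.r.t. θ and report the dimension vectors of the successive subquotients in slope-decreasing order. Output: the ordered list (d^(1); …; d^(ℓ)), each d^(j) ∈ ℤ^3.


Via rank(M_{q-1}∘⋯∘M_p): M ≅ I[1,3]^2, I[2,2]^2.
μ_θ-semistable layers: μ^(1)=3; μ^(2)=-1

((0, 0, 2); (2, 4, 0))


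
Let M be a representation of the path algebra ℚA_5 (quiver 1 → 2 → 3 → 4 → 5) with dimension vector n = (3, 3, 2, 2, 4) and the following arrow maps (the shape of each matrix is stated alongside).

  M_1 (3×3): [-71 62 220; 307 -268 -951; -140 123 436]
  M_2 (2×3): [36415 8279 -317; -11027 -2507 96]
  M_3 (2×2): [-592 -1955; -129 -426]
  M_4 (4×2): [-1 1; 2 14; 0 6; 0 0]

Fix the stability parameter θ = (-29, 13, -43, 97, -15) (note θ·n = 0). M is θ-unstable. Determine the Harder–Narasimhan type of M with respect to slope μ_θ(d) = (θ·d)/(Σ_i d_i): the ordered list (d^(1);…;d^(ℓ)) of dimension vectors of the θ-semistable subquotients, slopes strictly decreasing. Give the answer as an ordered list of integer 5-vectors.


Barcode: M ≅ I[1,2], I[1,5]^2, I[5,5]^2. HN layers by μ_θ (4 steps, strictly decreasing):
  μ^(1)=41; μ^(2)=13; μ^(3)=-15; μ^(4)=-29

((0, 0, 0, 2, 2); (0, 1, 0, 0, 0); (0, 2, 2, 0, 2); (3, 0, 0, 0, 0))


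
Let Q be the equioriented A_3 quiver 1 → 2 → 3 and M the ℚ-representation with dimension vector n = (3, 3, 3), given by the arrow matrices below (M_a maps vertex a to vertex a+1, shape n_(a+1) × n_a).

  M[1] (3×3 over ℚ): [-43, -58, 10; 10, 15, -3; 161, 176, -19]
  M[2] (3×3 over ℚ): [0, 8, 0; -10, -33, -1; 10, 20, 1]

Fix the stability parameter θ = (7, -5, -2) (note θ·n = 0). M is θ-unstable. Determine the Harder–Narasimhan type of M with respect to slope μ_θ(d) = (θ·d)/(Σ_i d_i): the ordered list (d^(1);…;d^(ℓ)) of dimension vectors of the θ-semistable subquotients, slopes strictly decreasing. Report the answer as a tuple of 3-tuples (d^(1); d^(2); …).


Interval decomposition of M: I[1,2], I[1,3]^2, I[3,3].
HN type (ℓ=3): μ^(1)=1; μ^(2)=0; μ^(3)=-2

((1, 1, 0); (2, 2, 2); (0, 0, 1))


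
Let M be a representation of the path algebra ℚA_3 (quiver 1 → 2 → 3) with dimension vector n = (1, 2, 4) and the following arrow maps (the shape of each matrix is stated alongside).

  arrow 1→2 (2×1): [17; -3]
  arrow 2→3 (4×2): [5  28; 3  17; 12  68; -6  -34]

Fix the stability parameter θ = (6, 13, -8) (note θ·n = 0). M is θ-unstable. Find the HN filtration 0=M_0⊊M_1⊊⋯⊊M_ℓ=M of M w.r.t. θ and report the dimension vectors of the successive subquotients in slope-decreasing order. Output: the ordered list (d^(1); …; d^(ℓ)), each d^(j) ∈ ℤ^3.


Via rank(M_{q-1}∘⋯∘M_p): M ≅ I[1,3], I[2,3], I[3,3]^2.
μ_θ-semistable layers: μ^(1)=11/3; μ^(2)=5/2; μ^(3)=-8

((1, 1, 1); (0, 1, 1); (0, 0, 2))


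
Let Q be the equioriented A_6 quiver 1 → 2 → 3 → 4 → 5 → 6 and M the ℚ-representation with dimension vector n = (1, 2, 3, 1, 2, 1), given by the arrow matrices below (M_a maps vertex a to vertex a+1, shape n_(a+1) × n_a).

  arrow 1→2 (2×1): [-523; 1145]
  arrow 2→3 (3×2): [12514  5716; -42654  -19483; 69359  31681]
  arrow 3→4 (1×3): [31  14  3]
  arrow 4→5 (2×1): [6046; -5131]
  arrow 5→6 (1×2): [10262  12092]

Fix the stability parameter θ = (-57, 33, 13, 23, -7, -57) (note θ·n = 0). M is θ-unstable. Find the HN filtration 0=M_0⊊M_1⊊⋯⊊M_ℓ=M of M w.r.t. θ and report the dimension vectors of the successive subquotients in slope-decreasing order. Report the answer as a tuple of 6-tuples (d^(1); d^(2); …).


Barcode: M ≅ I[1,3], I[2,5], I[3,3], I[5,6]. HN layers by μ_θ (5 steps, strictly decreasing):
  μ^(1)=23; μ^(2)=31/2; μ^(3)=13; μ^(4)=-32; μ^(5)=-57

((0, 1, 1, 0, 0, 0); (0, 1, 1, 1, 1, 0); (0, 0, 1, 0, 0, 0); (0, 0, 0, 0, 1, 1); (1, 0, 0, 0, 0, 0))


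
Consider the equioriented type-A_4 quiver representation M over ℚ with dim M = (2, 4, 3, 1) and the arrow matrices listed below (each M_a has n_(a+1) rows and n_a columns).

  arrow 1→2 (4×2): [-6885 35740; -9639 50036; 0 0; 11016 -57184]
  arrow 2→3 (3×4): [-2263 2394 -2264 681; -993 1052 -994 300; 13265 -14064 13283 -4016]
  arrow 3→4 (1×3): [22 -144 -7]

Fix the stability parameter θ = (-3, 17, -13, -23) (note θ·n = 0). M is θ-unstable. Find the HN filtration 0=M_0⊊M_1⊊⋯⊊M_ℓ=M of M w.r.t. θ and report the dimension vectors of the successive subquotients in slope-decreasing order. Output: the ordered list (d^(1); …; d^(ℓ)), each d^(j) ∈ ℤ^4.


Via rank(M_{q-1}∘⋯∘M_p): M ≅ I[1,1], I[1,4], I[2,2], I[2,3]^2.
μ_θ-semistable layers: μ^(1)=17; μ^(2)=2; μ^(3)=-3; μ^(4)=-11/2

((0, 1, 0, 0); (0, 2, 2, 0); (1, 0, 0, 0); (1, 1, 1, 1))


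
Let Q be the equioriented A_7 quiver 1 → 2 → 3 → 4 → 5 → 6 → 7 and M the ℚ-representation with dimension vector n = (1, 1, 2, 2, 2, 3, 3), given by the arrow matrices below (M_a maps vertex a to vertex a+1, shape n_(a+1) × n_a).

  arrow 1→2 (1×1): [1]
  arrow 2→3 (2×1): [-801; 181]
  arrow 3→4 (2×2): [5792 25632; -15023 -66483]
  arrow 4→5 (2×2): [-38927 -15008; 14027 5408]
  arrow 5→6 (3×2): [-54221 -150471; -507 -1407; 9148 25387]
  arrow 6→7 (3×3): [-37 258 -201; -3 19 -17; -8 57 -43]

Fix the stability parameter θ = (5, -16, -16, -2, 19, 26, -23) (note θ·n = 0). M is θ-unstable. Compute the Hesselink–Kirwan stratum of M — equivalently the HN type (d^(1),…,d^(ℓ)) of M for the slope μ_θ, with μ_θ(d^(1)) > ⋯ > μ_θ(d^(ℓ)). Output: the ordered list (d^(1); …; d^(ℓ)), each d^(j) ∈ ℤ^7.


Interval decomposition of M: I[1,3], I[3,4], I[4,7], I[5,7], I[6,7].
HN type (ℓ=5): μ^(1)=22/3; μ^(2)=3/2; μ^(3)=-2; μ^(4)=-9; μ^(5)=-16

((0, 0, 0, 0, 2, 2, 2); (0, 0, 0, 0, 0, 1, 1); (0, 0, 0, 2, 0, 0, 0); (1, 1, 1, 0, 0, 0, 0); (0, 0, 1, 0, 0, 0, 0))


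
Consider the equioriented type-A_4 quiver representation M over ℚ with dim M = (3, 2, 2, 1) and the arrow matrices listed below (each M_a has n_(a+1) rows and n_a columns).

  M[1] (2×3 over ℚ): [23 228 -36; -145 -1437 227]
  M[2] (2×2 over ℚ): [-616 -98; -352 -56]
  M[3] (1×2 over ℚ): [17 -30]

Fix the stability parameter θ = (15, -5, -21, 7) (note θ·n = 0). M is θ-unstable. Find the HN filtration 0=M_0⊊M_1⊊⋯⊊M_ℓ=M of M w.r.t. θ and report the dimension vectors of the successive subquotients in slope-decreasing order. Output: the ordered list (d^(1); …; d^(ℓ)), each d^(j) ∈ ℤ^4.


Via rank(M_{q-1}∘⋯∘M_p): M ≅ I[1,1], I[1,2], I[1,4], I[3,3].
μ_θ-semistable layers: μ^(1)=15; μ^(2)=7; μ^(3)=5; μ^(4)=-11/3; μ^(5)=-21

((1, 0, 0, 0); (0, 0, 0, 1); (1, 1, 0, 0); (1, 1, 1, 0); (0, 0, 1, 0))


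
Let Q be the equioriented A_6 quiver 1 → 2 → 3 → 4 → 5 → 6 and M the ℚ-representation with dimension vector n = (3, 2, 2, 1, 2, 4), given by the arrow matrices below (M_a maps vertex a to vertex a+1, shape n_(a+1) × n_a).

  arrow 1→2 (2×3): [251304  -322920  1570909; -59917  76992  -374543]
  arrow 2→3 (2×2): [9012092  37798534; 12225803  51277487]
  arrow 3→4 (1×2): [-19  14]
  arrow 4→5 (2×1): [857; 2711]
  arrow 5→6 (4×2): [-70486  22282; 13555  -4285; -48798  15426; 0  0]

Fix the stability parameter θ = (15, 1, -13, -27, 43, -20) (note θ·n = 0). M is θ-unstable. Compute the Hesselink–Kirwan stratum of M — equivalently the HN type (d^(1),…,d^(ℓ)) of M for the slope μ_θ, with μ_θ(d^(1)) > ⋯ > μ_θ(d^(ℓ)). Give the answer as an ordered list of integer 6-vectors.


Interval decomposition of M: I[1,1], I[1,3], I[1,5], I[5,6], I[6,6]^3.
HN type (ℓ=6): μ^(1)=43; μ^(2)=15; μ^(3)=23/2; μ^(4)=1; μ^(5)=-6; μ^(6)=-20

((0, 0, 0, 0, 1, 0); (1, 0, 0, 0, 0, 0); (0, 0, 0, 0, 1, 1); (1, 1, 1, 0, 0, 0); (1, 1, 1, 1, 0, 0); (0, 0, 0, 0, 0, 3))


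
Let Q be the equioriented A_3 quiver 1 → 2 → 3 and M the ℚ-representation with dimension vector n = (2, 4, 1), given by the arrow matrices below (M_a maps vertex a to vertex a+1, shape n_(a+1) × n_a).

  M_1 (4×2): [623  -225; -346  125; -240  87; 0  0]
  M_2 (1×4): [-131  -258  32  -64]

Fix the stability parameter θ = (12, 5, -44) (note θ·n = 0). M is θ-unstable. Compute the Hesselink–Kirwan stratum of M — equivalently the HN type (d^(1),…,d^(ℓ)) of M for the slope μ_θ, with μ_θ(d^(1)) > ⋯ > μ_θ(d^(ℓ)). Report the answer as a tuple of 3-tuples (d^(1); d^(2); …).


Interval decomposition of M: I[1,2], I[1,3], I[2,2]^2.
HN type (ℓ=3): μ^(1)=17/2; μ^(2)=5; μ^(3)=-9

((1, 1, 0); (0, 2, 0); (1, 1, 1))


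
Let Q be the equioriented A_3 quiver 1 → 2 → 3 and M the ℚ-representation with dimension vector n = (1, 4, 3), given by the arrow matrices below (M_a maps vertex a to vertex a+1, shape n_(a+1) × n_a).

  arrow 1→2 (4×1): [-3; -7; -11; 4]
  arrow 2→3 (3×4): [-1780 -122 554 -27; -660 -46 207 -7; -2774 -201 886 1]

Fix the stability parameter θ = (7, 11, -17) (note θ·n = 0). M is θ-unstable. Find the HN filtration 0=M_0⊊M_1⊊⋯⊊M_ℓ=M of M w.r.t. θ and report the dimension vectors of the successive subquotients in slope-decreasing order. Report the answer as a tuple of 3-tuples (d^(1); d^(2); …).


Barcode: M ≅ I[1,3], I[2,2], I[2,3]^2. HN layers by μ_θ (3 steps, strictly decreasing):
  μ^(1)=11; μ^(2)=1/3; μ^(3)=-3

((0, 1, 0); (1, 1, 1); (0, 2, 2))


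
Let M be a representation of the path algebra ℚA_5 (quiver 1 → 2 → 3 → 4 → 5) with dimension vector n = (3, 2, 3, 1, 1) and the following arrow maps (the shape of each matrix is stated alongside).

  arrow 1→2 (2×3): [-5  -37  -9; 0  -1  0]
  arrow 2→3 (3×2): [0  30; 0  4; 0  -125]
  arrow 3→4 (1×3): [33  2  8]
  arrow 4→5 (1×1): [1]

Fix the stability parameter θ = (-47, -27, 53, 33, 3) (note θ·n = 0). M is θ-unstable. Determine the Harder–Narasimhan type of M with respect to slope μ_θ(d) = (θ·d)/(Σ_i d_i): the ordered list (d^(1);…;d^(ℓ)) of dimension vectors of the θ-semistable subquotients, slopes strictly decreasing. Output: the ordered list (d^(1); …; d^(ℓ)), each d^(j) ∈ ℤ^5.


Via rank(M_{q-1}∘⋯∘M_p): M ≅ I[1,1], I[1,2], I[1,5], I[3,3]^2.
μ_θ-semistable layers: μ^(1)=53; μ^(2)=89/3; μ^(3)=-27; μ^(4)=-47

((0, 0, 2, 0, 0); (0, 0, 1, 1, 1); (0, 2, 0, 0, 0); (3, 0, 0, 0, 0))


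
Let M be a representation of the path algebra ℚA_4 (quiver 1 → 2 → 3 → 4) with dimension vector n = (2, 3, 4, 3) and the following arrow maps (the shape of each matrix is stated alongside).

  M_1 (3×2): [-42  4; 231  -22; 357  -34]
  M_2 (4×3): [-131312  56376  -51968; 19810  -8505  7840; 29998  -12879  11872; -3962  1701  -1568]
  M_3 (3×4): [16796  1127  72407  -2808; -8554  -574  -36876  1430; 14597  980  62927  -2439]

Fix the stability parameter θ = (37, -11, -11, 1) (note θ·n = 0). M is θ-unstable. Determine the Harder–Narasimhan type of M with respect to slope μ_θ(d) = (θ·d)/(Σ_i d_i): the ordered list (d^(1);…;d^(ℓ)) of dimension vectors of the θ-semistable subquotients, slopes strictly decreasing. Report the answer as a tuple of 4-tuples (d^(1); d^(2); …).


Via rank(M_{q-1}∘⋯∘M_p): M ≅ I[1,1], I[1,3], I[2,2]^2, I[3,3], I[3,4]^2, I[4,4].
μ_θ-semistable layers: μ^(1)=37; μ^(2)=5; μ^(3)=1; μ^(4)=-11

((1, 0, 0, 0); (1, 1, 1, 0); (0, 0, 0, 3); (0, 2, 3, 0))


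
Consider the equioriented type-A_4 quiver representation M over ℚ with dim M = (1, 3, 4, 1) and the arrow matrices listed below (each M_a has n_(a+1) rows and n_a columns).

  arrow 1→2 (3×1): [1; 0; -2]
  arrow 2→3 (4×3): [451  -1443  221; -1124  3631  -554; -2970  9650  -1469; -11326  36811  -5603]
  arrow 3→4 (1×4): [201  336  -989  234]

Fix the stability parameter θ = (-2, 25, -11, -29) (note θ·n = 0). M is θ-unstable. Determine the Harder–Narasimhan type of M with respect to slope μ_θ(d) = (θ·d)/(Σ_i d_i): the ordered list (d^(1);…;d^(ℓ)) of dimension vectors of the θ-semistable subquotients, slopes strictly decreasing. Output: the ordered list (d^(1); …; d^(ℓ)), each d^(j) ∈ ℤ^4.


Via rank(M_{q-1}∘⋯∘M_p): M ≅ I[1,4], I[2,3]^2, I[3,3].
μ_θ-semistable layers: μ^(1)=7; μ^(2)=-17/4; μ^(3)=-11

((0, 2, 2, 0); (1, 1, 1, 1); (0, 0, 1, 0))


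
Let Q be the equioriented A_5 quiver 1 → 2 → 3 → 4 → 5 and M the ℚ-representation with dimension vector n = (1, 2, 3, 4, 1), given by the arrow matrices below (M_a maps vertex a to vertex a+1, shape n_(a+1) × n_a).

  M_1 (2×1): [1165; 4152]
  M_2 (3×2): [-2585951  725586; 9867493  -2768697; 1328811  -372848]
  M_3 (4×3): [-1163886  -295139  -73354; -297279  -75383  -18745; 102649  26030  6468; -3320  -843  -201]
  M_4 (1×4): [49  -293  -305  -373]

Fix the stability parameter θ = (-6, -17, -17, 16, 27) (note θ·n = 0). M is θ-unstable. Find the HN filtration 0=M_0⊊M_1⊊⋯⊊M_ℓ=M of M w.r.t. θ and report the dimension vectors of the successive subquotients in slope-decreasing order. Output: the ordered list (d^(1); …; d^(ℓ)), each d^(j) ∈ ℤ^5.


Interval decomposition of M: I[1,5], I[2,4], I[3,4], I[4,4].
HN type (ℓ=4): μ^(1)=27; μ^(2)=16; μ^(3)=-40/3; μ^(4)=-17

((0, 0, 0, 0, 1); (0, 0, 0, 4, 0); (1, 1, 1, 0, 0); (0, 1, 2, 0, 0))


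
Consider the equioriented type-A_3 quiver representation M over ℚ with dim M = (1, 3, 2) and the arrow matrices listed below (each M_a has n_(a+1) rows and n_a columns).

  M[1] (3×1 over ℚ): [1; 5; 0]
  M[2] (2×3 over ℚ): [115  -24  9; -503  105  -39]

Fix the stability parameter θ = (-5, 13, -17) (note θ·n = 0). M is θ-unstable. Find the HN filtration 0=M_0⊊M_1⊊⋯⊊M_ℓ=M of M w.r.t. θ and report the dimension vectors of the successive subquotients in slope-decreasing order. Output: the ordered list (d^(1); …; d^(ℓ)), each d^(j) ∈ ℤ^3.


Interval decomposition of M: I[1,3], I[2,2], I[2,3].
HN type (ℓ=3): μ^(1)=13; μ^(2)=-2; μ^(3)=-5

((0, 1, 0); (0, 2, 2); (1, 0, 0))


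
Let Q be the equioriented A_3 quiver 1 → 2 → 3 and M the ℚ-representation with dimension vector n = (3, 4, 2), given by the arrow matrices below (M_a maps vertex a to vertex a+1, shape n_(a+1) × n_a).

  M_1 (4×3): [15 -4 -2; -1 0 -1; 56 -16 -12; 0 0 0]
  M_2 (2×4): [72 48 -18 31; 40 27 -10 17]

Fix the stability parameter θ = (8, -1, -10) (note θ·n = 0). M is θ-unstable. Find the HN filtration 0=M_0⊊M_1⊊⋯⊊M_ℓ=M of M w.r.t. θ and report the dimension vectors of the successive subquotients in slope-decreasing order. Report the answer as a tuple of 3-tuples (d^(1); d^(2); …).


Barcode: M ≅ I[1,1], I[1,2], I[1,3], I[2,2], I[2,3]. HN layers by μ_θ (4 steps, strictly decreasing):
  μ^(1)=8; μ^(2)=7/2; μ^(3)=-1; μ^(4)=-11/2

((1, 0, 0); (1, 1, 0); (1, 2, 1); (0, 1, 1))


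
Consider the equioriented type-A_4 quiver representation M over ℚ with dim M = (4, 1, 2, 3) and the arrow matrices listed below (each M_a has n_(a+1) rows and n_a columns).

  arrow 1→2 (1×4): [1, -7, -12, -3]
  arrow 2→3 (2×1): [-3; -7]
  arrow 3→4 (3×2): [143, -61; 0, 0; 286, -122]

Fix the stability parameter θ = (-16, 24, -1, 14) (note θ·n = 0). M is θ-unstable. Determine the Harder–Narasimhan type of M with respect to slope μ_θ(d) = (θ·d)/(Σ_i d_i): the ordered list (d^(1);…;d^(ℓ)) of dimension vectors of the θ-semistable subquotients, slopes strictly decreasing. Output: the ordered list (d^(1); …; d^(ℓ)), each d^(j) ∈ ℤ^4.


Via rank(M_{q-1}∘⋯∘M_p): M ≅ I[1,1]^3, I[1,4], I[3,3], I[4,4]^2.
μ_θ-semistable layers: μ^(1)=14; μ^(2)=23/2; μ^(3)=-1; μ^(4)=-16

((0, 0, 0, 3); (0, 1, 1, 0); (0, 0, 1, 0); (4, 0, 0, 0))


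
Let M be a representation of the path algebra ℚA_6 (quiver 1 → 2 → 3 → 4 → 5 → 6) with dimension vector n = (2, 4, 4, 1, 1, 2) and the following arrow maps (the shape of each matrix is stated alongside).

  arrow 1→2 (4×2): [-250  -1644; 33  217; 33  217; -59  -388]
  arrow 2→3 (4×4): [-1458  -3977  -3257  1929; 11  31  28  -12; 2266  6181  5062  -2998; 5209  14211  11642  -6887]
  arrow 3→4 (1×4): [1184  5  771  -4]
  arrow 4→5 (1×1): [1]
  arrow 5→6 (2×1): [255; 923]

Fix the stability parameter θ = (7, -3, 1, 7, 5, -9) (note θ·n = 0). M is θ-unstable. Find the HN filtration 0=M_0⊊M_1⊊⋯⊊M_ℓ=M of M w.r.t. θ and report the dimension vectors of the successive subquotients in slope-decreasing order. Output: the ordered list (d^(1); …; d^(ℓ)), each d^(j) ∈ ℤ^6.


Interval decomposition of M: I[1,3], I[1,6], I[2,3]^2, I[6,6].
HN type (ℓ=5): μ^(1)=5/3; μ^(2)=4/3; μ^(3)=1; μ^(4)=-3; μ^(5)=-9

((1, 1, 1, 0, 0, 0); (1, 1, 1, 1, 1, 1); (0, 0, 2, 0, 0, 0); (0, 2, 0, 0, 0, 0); (0, 0, 0, 0, 0, 1))


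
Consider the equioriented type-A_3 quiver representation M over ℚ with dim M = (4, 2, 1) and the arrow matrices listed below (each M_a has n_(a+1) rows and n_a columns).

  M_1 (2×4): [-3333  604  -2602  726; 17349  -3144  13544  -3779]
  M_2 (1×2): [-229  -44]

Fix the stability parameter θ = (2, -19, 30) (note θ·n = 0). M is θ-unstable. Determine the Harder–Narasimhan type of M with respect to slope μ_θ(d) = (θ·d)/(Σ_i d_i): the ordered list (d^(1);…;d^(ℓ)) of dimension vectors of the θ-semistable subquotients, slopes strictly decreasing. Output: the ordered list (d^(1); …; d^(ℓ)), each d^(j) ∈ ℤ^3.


Interval decomposition of M: I[1,1]^2, I[1,2], I[1,3].
HN type (ℓ=3): μ^(1)=30; μ^(2)=2; μ^(3)=-17/2

((0, 0, 1); (2, 0, 0); (2, 2, 0))
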